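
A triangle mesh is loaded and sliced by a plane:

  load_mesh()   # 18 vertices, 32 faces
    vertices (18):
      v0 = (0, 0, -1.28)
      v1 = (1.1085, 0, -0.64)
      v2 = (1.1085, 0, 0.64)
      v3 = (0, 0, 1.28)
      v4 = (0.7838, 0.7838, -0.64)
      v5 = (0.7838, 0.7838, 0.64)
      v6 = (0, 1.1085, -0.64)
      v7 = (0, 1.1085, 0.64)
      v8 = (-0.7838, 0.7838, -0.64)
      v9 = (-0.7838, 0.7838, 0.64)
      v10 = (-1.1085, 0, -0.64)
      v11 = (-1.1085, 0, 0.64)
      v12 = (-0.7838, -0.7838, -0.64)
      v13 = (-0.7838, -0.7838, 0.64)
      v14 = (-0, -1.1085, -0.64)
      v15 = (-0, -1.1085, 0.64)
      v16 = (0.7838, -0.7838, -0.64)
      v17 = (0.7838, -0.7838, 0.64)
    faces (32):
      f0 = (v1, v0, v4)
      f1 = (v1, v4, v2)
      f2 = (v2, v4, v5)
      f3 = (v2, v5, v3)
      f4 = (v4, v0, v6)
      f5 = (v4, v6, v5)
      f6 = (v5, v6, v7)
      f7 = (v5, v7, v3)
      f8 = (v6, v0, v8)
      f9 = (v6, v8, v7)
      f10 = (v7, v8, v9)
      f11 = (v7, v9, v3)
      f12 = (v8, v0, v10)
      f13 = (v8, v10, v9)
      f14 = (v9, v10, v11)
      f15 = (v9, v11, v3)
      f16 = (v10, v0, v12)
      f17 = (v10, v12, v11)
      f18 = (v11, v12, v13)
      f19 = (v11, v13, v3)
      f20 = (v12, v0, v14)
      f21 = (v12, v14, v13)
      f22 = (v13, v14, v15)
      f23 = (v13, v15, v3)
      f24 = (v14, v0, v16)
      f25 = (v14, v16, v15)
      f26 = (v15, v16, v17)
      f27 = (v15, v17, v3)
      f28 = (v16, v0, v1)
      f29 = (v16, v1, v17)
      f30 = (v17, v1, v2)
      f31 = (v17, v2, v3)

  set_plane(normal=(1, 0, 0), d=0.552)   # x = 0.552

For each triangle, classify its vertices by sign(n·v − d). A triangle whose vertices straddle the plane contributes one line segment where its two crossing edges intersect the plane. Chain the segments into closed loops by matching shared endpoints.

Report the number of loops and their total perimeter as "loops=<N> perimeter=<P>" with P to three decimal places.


Straddling triangles (12 of 32):
  (v1,v0,v4) [+-+] → (0.552, 0, -0.961299)–(0.552, 0.552, -0.829273)  len=0.5676
  (v2,v5,v3) [++-] → (0.552, 0.552, 0.829273)–(0.552, 0, 0.961299)  len=0.5676
  (v4,v0,v6) [+--] → (0.552, 0.552, -0.829273)–(0.552, 0.879826, -0.64)  len=0.3785
  (v4,v6,v5) [+-+] → (0.552, 0.879826, -0.64)–(0.552, 0.879826, 0.261454)  len=0.9015
  (v5,v6,v7) [+--] → (0.552, 0.879826, 0.261454)–(0.552, 0.879826, 0.64)  len=0.3785
  (v5,v7,v3) [+--] → (0.552, 0.879826, 0.64)–(0.552, 0.552, 0.829273)  len=0.3785
  (v14,v0,v16) [--+] → (0.552, -0.552, -0.829273)–(0.552, -0.879826, -0.64)  len=0.3785
  (v14,v16,v15) [-+-] → (0.552, -0.879826, -0.64)–(0.552, -0.879826, -0.261454)  len=0.3785
  (v15,v16,v17) [-++] → (0.552, -0.879826, -0.261454)–(0.552, -0.879826, 0.64)  len=0.9015
  (v15,v17,v3) [-+-] → (0.552, -0.879826, 0.64)–(0.552, -0.552, 0.829273)  len=0.3785
  (v16,v0,v1) [+-+] → (0.552, -0.552, -0.829273)–(0.552, 0, -0.961299)  len=0.5676
  (v17,v2,v3) [++-] → (0.552, 0, 0.961299)–(0.552, -0.552, 0.829273)  len=0.5676

Chained into 1 loop(s):
  loop 1: 12 segments, perimeter = 6.3444
Total perimeter = 6.344

loops=1 perimeter=6.344


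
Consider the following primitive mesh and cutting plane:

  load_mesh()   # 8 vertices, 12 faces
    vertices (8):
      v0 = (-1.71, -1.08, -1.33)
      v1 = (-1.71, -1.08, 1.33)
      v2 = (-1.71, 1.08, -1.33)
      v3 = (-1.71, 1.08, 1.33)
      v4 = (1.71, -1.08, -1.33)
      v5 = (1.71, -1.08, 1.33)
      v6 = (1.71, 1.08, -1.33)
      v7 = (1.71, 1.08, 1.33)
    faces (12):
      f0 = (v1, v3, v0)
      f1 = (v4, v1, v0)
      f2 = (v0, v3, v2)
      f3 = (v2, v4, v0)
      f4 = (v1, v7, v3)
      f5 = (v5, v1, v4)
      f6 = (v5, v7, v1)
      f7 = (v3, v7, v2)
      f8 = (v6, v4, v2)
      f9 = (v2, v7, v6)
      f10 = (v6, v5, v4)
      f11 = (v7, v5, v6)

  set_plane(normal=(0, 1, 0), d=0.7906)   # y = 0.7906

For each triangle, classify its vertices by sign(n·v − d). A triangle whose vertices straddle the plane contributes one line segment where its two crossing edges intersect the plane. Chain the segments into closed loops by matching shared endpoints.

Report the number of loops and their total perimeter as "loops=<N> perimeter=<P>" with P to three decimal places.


loops=1 perimeter=12.160

Straddling triangles (8 of 12):
  (v1,v3,v0) [-+-] → (-1.71, 0.7906, 1.33)–(-1.71, 0.7906, 0.973609)  len=0.3564
  (v0,v3,v2) [-++] → (-1.71, 0.7906, 0.973609)–(-1.71, 0.7906, -1.33)  len=2.3036
  (v2,v4,v0) [+--] → (-1.25178, 0.7906, -1.33)–(-1.71, 0.7906, -1.33)  len=0.4582
  (v1,v7,v3) [-++] → (1.25178, 0.7906, 1.33)–(-1.71, 0.7906, 1.33)  len=2.9618
  (v5,v7,v1) [-+-] → (1.71, 0.7906, 1.33)–(1.25178, 0.7906, 1.33)  len=0.4582
  (v6,v4,v2) [+-+] → (1.71, 0.7906, -1.33)–(-1.25178, 0.7906, -1.33)  len=2.9618
  (v6,v5,v4) [+--] → (1.71, 0.7906, -0.973609)–(1.71, 0.7906, -1.33)  len=0.3564
  (v7,v5,v6) [+-+] → (1.71, 0.7906, 1.33)–(1.71, 0.7906, -0.973609)  len=2.3036

Chained into 1 loop(s):
  loop 1: 8 segments, perimeter = 12.1600
Total perimeter = 12.160


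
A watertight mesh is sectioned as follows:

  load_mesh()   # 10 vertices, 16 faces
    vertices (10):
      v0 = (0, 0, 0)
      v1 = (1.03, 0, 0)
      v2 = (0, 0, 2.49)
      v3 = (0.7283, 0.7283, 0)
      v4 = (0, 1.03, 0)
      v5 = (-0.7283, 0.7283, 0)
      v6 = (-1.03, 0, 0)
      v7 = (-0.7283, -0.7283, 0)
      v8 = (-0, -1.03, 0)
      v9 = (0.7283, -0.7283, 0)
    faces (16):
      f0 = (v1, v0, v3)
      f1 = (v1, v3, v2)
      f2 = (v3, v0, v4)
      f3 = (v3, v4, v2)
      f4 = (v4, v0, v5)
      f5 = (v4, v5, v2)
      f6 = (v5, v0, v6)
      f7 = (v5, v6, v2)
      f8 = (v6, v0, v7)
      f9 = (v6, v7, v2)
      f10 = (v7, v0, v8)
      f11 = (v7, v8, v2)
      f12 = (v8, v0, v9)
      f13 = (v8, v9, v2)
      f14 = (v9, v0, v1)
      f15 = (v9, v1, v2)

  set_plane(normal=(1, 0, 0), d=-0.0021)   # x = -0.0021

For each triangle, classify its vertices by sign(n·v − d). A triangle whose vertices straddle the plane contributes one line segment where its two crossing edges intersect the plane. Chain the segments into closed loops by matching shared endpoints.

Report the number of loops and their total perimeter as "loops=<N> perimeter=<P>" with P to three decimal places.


Straddling triangles (8 of 16):
  (v4,v0,v5) [++-] → (-0.0021, 0.0021, 0)–(-0.0021, 1.02913, 0)  len=1.0270
  (v4,v5,v2) [+-+] → (-0.0021, 1.02913, 0)–(-0.0021, 0.0021, 2.48282)  len=2.6869
  (v5,v0,v6) [-+-] → (-0.0021, 0.0021, 0)–(-0.0021, 0, 0)  len=0.0021
  (v5,v6,v2) [--+] → (-0.0021, 0, 2.48492)–(-0.0021, 0.0021, 2.48282)  len=0.0030
  (v6,v0,v7) [-+-] → (-0.0021, 0, 0)–(-0.0021, -0.0021, 0)  len=0.0021
  (v6,v7,v2) [--+] → (-0.0021, -0.0021, 2.48282)–(-0.0021, 0, 2.48492)  len=0.0030
  (v7,v0,v8) [-++] → (-0.0021, -0.0021, 0)–(-0.0021, -1.02913, 0)  len=1.0270
  (v7,v8,v2) [-++] → (-0.0021, -1.02913, 0)–(-0.0021, -0.0021, 2.48282)  len=2.6869

Chained into 1 loop(s):
  loop 1: 8 segments, perimeter = 7.4379
Total perimeter = 7.438

loops=1 perimeter=7.438


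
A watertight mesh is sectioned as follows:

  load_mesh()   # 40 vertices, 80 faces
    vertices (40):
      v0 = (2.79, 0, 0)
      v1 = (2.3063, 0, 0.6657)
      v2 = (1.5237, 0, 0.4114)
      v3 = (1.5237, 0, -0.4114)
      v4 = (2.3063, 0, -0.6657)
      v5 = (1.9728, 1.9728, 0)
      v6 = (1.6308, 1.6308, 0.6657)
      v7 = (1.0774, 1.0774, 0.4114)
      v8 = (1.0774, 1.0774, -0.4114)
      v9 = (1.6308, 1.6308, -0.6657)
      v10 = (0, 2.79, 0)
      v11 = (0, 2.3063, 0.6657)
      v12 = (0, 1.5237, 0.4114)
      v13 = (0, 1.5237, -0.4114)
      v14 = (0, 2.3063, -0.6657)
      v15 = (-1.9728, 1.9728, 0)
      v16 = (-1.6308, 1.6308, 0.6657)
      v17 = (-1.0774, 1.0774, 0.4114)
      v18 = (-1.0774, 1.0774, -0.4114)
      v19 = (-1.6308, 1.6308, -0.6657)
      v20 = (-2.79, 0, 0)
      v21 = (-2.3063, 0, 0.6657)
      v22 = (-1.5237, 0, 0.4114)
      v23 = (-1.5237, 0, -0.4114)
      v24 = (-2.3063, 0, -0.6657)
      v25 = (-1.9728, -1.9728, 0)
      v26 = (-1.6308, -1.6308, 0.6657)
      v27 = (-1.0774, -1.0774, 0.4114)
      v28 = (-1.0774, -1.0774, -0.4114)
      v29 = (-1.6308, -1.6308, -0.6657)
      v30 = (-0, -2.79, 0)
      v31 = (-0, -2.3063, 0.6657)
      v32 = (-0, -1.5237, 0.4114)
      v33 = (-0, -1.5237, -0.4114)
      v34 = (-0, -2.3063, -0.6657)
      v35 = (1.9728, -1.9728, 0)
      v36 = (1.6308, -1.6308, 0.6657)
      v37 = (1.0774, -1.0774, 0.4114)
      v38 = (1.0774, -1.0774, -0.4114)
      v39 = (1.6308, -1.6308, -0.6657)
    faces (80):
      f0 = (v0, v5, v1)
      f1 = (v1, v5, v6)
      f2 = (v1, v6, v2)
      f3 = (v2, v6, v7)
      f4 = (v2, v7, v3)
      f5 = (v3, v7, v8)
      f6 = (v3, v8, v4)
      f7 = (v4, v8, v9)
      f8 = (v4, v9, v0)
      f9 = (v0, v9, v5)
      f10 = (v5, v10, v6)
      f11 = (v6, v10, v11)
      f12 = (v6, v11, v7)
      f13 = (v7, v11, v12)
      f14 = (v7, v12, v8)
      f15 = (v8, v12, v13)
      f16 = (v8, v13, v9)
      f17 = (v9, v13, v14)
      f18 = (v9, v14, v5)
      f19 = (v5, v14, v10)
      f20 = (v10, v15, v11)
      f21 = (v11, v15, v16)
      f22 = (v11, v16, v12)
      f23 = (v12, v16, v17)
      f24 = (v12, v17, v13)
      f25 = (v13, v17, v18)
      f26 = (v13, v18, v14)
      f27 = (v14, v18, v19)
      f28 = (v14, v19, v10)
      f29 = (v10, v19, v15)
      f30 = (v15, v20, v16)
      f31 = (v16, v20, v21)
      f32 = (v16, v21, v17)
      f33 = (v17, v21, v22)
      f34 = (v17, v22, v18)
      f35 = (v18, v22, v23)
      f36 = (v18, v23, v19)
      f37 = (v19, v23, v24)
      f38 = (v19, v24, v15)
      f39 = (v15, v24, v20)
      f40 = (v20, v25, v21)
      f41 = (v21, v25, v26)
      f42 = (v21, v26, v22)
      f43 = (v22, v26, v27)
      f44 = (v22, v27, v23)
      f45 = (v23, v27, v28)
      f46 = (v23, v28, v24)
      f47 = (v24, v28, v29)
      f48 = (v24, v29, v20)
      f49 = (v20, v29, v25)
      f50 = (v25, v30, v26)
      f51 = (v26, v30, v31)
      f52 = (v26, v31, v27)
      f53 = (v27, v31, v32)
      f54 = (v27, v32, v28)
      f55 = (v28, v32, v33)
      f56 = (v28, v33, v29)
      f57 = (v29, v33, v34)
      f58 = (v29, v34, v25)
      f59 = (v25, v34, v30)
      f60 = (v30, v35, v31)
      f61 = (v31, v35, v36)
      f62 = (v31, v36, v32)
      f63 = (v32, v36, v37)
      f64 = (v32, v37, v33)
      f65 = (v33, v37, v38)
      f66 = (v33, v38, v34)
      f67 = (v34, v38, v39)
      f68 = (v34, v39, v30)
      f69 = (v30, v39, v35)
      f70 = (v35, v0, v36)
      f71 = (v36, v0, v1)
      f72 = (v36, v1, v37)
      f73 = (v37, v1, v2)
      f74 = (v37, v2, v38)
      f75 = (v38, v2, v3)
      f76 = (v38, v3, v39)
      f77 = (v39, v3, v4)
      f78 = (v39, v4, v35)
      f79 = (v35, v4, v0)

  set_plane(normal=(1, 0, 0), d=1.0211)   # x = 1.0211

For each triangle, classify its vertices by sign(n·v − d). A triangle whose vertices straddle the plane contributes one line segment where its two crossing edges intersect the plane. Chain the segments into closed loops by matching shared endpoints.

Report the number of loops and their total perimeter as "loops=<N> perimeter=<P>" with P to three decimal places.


Straddling triangles (20 of 80):
  (v5,v10,v6) [+-+] → (1.0211, 2.36703, 0)–(1.0211, 2.06418, 0.416818)  len=0.5152
  (v6,v10,v11) [+--] → (1.0211, 2.06418, 0.416818)–(1.0211, 1.88335, 0.6657)  len=0.3076
  (v6,v11,v7) [+-+] → (1.0211, 1.88335, 0.6657)–(1.0211, 1.14162, 0.424689)  len=0.7799
  (v7,v11,v12) [+--] → (1.0211, 1.14162, 0.424689)–(1.0211, 1.10072, 0.4114)  len=0.0430
  (v7,v12,v8) [+-+] → (1.0211, 1.10072, 0.4114)–(1.0211, 1.10072, -0.368404)  len=0.7798
  (v8,v12,v13) [+--] → (1.0211, 1.10072, -0.368404)–(1.0211, 1.10072, -0.4114)  len=0.0430
  (v8,v13,v9) [+-+] → (1.0211, 1.10072, -0.4114)–(1.0211, 1.59076, -0.570626)  len=0.5153
  (v9,v13,v14) [+--] → (1.0211, 1.59076, -0.570626)–(1.0211, 1.88335, -0.6657)  len=0.3076
  (v9,v14,v5) [+-+] → (1.0211, 1.88335, -0.6657)–(1.0211, 2.13368, -0.321141)  len=0.4259
  (v5,v14,v10) [+--] → (1.0211, 2.13368, -0.321141)–(1.0211, 2.36703, 0)  len=0.3970
  (v30,v35,v31) [-+-] → (1.0211, -2.36703, 0)–(1.0211, -2.13368, 0.321141)  len=0.3970
  (v31,v35,v36) [-++] → (1.0211, -2.13368, 0.321141)–(1.0211, -1.88335, 0.6657)  len=0.4259
  (v31,v36,v32) [-+-] → (1.0211, -1.88335, 0.6657)–(1.0211, -1.59076, 0.570626)  len=0.3076
  (v32,v36,v37) [-++] → (1.0211, -1.59076, 0.570626)–(1.0211, -1.10072, 0.4114)  len=0.5153
  (v32,v37,v33) [-+-] → (1.0211, -1.10072, 0.4114)–(1.0211, -1.10072, 0.368404)  len=0.0430
  (v33,v37,v38) [-++] → (1.0211, -1.10072, 0.368404)–(1.0211, -1.10072, -0.4114)  len=0.7798
  (v33,v38,v34) [-+-] → (1.0211, -1.10072, -0.4114)–(1.0211, -1.14162, -0.424689)  len=0.0430
  (v34,v38,v39) [-++] → (1.0211, -1.14162, -0.424689)–(1.0211, -1.88335, -0.6657)  len=0.7799
  (v34,v39,v30) [-+-] → (1.0211, -1.88335, -0.6657)–(1.0211, -2.06418, -0.416818)  len=0.3076
  (v30,v39,v35) [-++] → (1.0211, -2.06418, -0.416818)–(1.0211, -2.36703, 0)  len=0.5152

Chained into 2 loop(s):
  loop 1: 10 segments, perimeter = 4.1143
  loop 2: 10 segments, perimeter = 4.1143
Total perimeter = 8.229

loops=2 perimeter=8.229


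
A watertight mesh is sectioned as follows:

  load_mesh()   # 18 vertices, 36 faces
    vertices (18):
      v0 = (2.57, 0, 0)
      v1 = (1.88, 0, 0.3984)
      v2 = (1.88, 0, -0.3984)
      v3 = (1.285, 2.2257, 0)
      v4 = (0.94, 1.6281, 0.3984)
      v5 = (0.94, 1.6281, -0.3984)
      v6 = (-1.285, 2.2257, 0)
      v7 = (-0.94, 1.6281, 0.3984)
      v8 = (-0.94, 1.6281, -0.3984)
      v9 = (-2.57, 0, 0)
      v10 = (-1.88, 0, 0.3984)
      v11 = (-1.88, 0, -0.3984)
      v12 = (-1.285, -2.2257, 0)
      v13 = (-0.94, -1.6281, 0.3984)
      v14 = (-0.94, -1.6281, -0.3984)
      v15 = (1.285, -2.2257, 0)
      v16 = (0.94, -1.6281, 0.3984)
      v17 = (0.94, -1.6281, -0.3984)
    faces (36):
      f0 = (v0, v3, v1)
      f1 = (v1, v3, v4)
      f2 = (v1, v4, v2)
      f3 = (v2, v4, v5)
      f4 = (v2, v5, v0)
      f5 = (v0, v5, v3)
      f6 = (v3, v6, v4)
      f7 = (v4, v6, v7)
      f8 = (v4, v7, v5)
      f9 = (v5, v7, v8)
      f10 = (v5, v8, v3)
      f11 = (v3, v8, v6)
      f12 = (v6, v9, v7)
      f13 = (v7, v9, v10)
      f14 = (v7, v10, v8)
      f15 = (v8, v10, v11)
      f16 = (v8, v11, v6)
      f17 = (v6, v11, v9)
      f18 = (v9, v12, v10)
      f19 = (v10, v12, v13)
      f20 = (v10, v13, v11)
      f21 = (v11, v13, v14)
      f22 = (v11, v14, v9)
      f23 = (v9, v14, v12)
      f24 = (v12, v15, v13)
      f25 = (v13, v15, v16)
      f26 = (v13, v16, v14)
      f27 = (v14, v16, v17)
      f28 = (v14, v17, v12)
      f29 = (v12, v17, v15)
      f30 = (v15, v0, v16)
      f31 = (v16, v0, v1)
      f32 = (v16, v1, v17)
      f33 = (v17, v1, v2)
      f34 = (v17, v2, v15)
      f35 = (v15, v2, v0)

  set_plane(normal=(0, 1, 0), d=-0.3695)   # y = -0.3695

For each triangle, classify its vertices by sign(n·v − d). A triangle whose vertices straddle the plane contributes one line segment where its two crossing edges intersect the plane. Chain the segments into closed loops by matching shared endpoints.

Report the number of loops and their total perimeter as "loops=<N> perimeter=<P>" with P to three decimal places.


Straddling triangles (12 of 36):
  (v9,v12,v10) [+-+] → (-2.35667, -0.3695, 0)–(-1.78122, -0.3695, 0.33226)  len=0.6645
  (v10,v12,v13) [+--] → (-1.78122, -0.3695, 0.33226)–(-1.66667, -0.3695, 0.3984)  len=0.1323
  (v10,v13,v11) [+-+] → (-1.66667, -0.3695, 0.3984)–(-1.66667, -0.3695, -0.217565)  len=0.6160
  (v11,v13,v14) [+--] → (-1.66667, -0.3695, -0.217565)–(-1.66667, -0.3695, -0.3984)  len=0.1808
  (v11,v14,v9) [+-+] → (-1.66667, -0.3695, -0.3984)–(-2.20007, -0.3695, -0.0904175)  len=0.6159
  (v9,v14,v12) [+--] → (-2.20007, -0.3695, -0.0904175)–(-2.35667, -0.3695, 0)  len=0.1808
  (v15,v0,v16) [-+-] → (2.35667, -0.3695, 0)–(2.20007, -0.3695, 0.0904175)  len=0.1808
  (v16,v0,v1) [-++] → (2.20007, -0.3695, 0.0904175)–(1.66667, -0.3695, 0.3984)  len=0.6159
  (v16,v1,v17) [-+-] → (1.66667, -0.3695, 0.3984)–(1.66667, -0.3695, 0.217565)  len=0.1808
  (v17,v1,v2) [-++] → (1.66667, -0.3695, 0.217565)–(1.66667, -0.3695, -0.3984)  len=0.6160
  (v17,v2,v15) [-+-] → (1.66667, -0.3695, -0.3984)–(1.78122, -0.3695, -0.33226)  len=0.1323
  (v15,v2,v0) [-++] → (1.78122, -0.3695, -0.33226)–(2.35667, -0.3695, 0)  len=0.6645

Chained into 2 loop(s):
  loop 1: 6 segments, perimeter = 2.3903
  loop 2: 6 segments, perimeter = 2.3903
Total perimeter = 4.781

loops=2 perimeter=4.781


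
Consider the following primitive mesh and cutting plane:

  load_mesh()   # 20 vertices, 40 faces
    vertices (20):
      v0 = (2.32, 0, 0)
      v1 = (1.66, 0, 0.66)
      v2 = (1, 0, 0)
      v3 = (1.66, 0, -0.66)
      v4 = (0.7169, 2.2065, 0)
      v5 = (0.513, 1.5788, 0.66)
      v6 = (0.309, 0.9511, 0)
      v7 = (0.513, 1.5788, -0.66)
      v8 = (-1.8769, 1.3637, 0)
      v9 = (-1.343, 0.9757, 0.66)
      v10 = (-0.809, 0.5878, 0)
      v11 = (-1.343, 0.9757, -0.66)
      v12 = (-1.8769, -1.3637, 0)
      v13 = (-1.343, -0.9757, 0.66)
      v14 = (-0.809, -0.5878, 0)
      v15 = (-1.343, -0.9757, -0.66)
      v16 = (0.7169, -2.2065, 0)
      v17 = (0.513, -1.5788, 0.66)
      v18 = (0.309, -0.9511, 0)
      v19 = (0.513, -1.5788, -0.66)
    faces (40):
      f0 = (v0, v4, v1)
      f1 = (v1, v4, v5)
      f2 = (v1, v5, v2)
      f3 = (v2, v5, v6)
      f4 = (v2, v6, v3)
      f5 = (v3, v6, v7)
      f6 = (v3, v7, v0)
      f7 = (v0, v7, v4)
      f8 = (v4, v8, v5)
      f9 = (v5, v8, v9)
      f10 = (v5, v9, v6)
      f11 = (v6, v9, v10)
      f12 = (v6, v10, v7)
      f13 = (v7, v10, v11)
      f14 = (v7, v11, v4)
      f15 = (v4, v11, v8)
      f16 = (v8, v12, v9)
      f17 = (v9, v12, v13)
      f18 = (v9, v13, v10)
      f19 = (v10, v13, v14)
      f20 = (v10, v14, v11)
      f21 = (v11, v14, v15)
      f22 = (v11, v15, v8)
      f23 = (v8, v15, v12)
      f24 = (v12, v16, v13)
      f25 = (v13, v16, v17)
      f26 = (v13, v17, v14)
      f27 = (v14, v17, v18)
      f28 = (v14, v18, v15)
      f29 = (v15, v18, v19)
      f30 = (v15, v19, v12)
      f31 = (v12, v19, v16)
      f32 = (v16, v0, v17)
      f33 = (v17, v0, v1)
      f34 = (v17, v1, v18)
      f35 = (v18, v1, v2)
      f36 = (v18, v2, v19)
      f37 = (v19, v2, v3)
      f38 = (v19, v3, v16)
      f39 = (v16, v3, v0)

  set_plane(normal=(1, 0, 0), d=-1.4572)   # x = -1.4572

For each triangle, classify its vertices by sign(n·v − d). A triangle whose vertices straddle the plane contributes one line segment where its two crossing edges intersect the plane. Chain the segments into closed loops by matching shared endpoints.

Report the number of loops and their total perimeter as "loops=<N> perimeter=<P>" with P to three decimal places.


loops=1 perimeter=6.959

Straddling triangles (10 of 40):
  (v4,v8,v5) [+-+] → (-1.4572, 1.50007, 0)–(-1.4572, 1.40147, 0.115905)  len=0.1522
  (v5,v8,v9) [+-+] → (-1.4572, 1.40147, 0.115905)–(-1.4572, 1.05869, 0.518827)  len=0.5290
  (v4,v11,v8) [++-] → (-1.4572, 1.05869, -0.518827)–(-1.4572, 1.50007, 0)  len=0.6812
  (v8,v12,v9) [--+] → (-1.4572, 0.475308, 0.518827)–(-1.4572, 1.05869, 0.518827)  len=0.5834
  (v9,v12,v13) [+-+] → (-1.4572, 0.475308, 0.518827)–(-1.4572, -1.05869, 0.518827)  len=1.5340
  (v11,v15,v8) [++-] → (-1.4572, -0.475308, -0.518827)–(-1.4572, 1.05869, -0.518827)  len=1.5340
  (v8,v15,v12) [-+-] → (-1.4572, -0.475308, -0.518827)–(-1.4572, -1.05869, -0.518827)  len=0.5834
  (v12,v16,v13) [-++] → (-1.4572, -1.50007, 0)–(-1.4572, -1.05869, 0.518827)  len=0.6812
  (v15,v19,v12) [++-] → (-1.4572, -1.40147, -0.115905)–(-1.4572, -1.05869, -0.518827)  len=0.5290
  (v12,v19,v16) [-++] → (-1.4572, -1.40147, -0.115905)–(-1.4572, -1.50007, 0)  len=0.1522

Chained into 1 loop(s):
  loop 1: 10 segments, perimeter = 6.9595
Total perimeter = 6.959


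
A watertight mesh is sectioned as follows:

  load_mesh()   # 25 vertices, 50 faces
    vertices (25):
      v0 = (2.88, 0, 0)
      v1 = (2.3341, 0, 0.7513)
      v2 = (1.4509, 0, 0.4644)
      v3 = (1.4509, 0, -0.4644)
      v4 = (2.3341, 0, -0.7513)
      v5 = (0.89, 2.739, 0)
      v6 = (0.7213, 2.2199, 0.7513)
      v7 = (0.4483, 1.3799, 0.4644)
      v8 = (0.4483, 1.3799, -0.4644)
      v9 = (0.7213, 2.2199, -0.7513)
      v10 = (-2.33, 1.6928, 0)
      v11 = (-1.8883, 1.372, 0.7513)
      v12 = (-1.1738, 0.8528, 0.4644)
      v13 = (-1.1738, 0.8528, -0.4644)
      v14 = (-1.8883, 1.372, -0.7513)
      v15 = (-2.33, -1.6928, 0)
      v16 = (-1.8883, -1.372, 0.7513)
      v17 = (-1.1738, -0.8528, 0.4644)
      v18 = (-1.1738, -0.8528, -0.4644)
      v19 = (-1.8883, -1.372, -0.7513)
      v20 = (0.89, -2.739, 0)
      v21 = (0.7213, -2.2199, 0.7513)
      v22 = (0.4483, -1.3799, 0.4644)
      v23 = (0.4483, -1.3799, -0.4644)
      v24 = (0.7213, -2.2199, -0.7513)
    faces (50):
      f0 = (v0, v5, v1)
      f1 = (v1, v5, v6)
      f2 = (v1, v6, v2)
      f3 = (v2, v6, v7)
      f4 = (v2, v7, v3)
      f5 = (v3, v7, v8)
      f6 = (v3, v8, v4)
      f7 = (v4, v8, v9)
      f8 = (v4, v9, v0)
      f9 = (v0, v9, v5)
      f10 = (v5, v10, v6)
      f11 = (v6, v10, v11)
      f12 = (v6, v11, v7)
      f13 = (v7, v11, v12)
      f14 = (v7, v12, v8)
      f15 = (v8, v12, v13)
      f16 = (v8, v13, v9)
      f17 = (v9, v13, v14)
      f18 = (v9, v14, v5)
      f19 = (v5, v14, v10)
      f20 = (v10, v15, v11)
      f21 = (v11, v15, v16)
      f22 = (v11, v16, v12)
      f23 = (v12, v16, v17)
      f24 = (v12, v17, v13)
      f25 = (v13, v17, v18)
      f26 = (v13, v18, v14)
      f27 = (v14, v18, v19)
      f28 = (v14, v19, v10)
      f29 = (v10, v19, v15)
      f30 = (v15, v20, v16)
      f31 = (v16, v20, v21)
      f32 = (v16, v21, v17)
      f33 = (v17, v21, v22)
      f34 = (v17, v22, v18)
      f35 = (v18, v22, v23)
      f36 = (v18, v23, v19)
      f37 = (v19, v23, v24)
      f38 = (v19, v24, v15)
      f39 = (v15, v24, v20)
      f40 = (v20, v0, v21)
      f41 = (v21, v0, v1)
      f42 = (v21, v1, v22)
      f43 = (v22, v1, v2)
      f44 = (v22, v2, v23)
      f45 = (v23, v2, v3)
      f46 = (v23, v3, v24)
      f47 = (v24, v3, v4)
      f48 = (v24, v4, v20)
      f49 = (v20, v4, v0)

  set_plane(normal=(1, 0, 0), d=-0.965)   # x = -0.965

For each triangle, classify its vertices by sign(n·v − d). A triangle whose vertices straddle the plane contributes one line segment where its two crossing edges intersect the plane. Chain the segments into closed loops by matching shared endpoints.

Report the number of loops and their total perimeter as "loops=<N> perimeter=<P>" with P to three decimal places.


loops=2 perimeter=8.607

Straddling triangles (20 of 50):
  (v5,v10,v6) [+-+] → (-0.965, 2.1363, 0)–(-0.965, 1.9286, 0.336094)  len=0.3951
  (v6,v10,v11) [+--] → (-0.965, 1.9286, 0.336094)–(-0.965, 1.67199, 0.7513)  len=0.4881
  (v6,v11,v7) [+-+] → (-0.965, 1.67199, 0.7513)–(-0.965, 1.37512, 0.637932)  len=0.3178
  (v7,v11,v12) [+--] → (-0.965, 1.37512, 0.637932)–(-0.965, 0.920649, 0.4644)  len=0.4865
  (v7,v12,v8) [+-+] → (-0.965, 0.920649, 0.4644)–(-0.965, 0.920649, 0.344843)  len=0.1196
  (v8,v12,v13) [+--] → (-0.965, 0.920649, 0.344843)–(-0.965, 0.920649, -0.4644)  len=0.8092
  (v8,v13,v9) [+-+] → (-0.965, 0.920649, -0.4644)–(-0.965, 1.00343, -0.49601)  len=0.0886
  (v9,v13,v14) [+--] → (-0.965, 1.00343, -0.49601)–(-0.965, 1.67199, -0.7513)  len=0.7157
  (v9,v14,v5) [+-+] → (-0.965, 1.67199, -0.7513)–(-0.965, 1.82629, -0.501624)  len=0.2935
  (v5,v14,v10) [+--] → (-0.965, 1.82629, -0.501624)–(-0.965, 2.1363, 0)  len=0.5897
  (v15,v20,v16) [-+-] → (-0.965, -2.1363, 0)–(-0.965, -1.82629, 0.501624)  len=0.5897
  (v16,v20,v21) [-++] → (-0.965, -1.82629, 0.501624)–(-0.965, -1.67199, 0.7513)  len=0.2935
  (v16,v21,v17) [-+-] → (-0.965, -1.67199, 0.7513)–(-0.965, -1.00343, 0.49601)  len=0.7157
  (v17,v21,v22) [-++] → (-0.965, -1.00343, 0.49601)–(-0.965, -0.920649, 0.4644)  len=0.0886
  (v17,v22,v18) [-+-] → (-0.965, -0.920649, 0.4644)–(-0.965, -0.920649, -0.344843)  len=0.8092
  (v18,v22,v23) [-++] → (-0.965, -0.920649, -0.344843)–(-0.965, -0.920649, -0.4644)  len=0.1196
  (v18,v23,v19) [-+-] → (-0.965, -0.920649, -0.4644)–(-0.965, -1.37512, -0.637932)  len=0.4865
  (v19,v23,v24) [-++] → (-0.965, -1.37512, -0.637932)–(-0.965, -1.67199, -0.7513)  len=0.3178
  (v19,v24,v15) [-+-] → (-0.965, -1.67199, -0.7513)–(-0.965, -1.9286, -0.336094)  len=0.4881
  (v15,v24,v20) [-++] → (-0.965, -1.9286, -0.336094)–(-0.965, -2.1363, 0)  len=0.3951

Chained into 2 loop(s):
  loop 1: 10 segments, perimeter = 4.3037
  loop 2: 10 segments, perimeter = 4.3037
Total perimeter = 8.607


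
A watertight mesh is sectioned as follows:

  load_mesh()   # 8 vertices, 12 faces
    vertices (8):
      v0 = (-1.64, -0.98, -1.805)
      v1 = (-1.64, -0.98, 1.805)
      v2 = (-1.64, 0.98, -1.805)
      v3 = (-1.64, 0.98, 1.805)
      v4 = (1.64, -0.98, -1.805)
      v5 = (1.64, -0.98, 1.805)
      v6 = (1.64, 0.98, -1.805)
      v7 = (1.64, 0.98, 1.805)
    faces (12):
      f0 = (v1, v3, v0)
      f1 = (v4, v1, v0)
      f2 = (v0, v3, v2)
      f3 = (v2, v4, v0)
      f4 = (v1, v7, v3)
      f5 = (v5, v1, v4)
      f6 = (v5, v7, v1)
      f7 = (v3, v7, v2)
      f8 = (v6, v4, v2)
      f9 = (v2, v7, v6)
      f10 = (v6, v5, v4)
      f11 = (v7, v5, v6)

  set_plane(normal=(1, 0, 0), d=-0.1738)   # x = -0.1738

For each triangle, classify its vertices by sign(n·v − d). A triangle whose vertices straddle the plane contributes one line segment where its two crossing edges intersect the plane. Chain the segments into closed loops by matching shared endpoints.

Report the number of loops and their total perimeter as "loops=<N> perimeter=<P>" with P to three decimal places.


Straddling triangles (8 of 12):
  (v4,v1,v0) [+--] → (-0.1738, -0.98, 0.191286)–(-0.1738, -0.98, -1.805)  len=1.9963
  (v2,v4,v0) [-+-] → (-0.1738, 0.103856, -1.805)–(-0.1738, -0.98, -1.805)  len=1.0839
  (v1,v7,v3) [-+-] → (-0.1738, -0.103856, 1.805)–(-0.1738, 0.98, 1.805)  len=1.0839
  (v5,v1,v4) [+-+] → (-0.1738, -0.98, 1.805)–(-0.1738, -0.98, 0.191286)  len=1.6137
  (v5,v7,v1) [++-] → (-0.1738, -0.103856, 1.805)–(-0.1738, -0.98, 1.805)  len=0.8761
  (v3,v7,v2) [-+-] → (-0.1738, 0.98, 1.805)–(-0.1738, 0.98, -0.191286)  len=1.9963
  (v6,v4,v2) [++-] → (-0.1738, 0.103856, -1.805)–(-0.1738, 0.98, -1.805)  len=0.8761
  (v2,v7,v6) [-++] → (-0.1738, 0.98, -0.191286)–(-0.1738, 0.98, -1.805)  len=1.6137

Chained into 1 loop(s):
  loop 1: 8 segments, perimeter = 11.1400
Total perimeter = 11.140

loops=1 perimeter=11.140


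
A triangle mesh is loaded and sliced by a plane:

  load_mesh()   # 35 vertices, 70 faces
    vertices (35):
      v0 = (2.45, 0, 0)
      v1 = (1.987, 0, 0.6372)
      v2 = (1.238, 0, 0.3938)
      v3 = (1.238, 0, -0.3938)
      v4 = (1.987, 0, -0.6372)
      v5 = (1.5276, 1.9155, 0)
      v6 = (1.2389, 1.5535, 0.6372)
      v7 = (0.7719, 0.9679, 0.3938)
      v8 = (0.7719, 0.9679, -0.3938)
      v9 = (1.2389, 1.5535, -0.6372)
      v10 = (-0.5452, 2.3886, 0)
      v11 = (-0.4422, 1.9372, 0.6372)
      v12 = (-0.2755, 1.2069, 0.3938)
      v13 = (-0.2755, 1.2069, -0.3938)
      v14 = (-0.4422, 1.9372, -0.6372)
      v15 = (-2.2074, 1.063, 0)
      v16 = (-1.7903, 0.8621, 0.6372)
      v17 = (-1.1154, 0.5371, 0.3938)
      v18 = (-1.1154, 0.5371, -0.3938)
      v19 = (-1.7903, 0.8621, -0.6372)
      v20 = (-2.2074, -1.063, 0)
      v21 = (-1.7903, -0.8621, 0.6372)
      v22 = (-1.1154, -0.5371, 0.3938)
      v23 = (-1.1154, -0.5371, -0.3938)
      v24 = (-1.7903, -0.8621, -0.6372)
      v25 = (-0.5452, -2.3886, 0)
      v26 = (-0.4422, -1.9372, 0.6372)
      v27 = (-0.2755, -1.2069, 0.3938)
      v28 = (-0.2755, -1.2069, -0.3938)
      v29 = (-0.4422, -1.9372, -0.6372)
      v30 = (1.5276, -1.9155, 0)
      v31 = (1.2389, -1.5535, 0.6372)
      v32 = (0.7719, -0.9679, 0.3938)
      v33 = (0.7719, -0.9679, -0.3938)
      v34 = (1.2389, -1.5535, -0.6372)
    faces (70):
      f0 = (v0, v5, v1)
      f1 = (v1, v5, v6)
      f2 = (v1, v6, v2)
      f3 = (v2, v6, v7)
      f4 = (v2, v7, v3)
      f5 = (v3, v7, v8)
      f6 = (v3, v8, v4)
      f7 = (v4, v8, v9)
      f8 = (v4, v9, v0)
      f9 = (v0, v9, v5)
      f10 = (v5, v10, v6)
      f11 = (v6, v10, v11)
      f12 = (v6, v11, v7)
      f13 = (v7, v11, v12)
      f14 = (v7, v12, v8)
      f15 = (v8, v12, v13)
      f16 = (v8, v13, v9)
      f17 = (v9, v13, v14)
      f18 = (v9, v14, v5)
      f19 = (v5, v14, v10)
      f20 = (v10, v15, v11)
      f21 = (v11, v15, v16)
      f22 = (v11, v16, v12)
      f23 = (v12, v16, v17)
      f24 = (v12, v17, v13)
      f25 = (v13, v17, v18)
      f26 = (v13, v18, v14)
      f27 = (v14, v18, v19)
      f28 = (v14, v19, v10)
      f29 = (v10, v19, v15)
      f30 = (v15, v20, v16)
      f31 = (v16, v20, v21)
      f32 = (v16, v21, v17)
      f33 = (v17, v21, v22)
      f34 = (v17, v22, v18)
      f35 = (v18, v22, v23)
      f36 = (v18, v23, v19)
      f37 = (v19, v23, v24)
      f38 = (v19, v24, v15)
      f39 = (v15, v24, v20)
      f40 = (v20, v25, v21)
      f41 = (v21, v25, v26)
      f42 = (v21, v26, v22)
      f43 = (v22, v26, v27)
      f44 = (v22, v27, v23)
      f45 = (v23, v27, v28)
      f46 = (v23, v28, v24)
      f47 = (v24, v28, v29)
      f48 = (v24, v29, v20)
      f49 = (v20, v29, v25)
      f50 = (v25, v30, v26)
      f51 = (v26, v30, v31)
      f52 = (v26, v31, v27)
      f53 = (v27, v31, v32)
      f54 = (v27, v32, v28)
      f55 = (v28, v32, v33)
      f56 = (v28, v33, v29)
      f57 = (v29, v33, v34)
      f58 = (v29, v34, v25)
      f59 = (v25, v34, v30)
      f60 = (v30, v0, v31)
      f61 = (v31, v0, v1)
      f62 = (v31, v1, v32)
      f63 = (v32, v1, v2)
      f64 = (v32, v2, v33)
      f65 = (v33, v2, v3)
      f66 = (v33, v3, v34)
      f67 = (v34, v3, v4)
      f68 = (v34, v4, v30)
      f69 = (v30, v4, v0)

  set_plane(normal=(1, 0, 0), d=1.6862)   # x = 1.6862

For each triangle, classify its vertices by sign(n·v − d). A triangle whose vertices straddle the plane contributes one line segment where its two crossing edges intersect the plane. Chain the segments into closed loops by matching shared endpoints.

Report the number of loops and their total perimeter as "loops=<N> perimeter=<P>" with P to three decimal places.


loops=1 perimeter=7.143

Straddling triangles (14 of 70):
  (v0,v5,v1) [+-+] → (1.6862, 1.58614, 0)–(1.6862, 1.25421, 0.219982)  len=0.3982
  (v1,v5,v6) [+--] → (1.6862, 1.25421, 0.219982)–(1.6862, 0.624639, 0.6372)  len=0.7553
  (v1,v6,v2) [+--] → (1.6862, 0.624639, 0.6372)–(1.6862, 0, 0.53945)  len=0.6322
  (v3,v8,v4) [--+] → (1.6862, 0.239605, -0.576946)–(1.6862, 0, -0.53945)  len=0.2425
  (v4,v8,v9) [+--] → (1.6862, 0.239605, -0.576946)–(1.6862, 0.624639, -0.6372)  len=0.3897
  (v4,v9,v0) [+-+] → (1.6862, 0.624639, -0.6372)–(1.6862, 0.97974, -0.401861)  len=0.4260
  (v0,v9,v5) [+--] → (1.6862, 0.97974, -0.401861)–(1.6862, 1.58614, 0)  len=0.7275
  (v30,v0,v31) [-+-] → (1.6862, -1.58614, 0)–(1.6862, -0.97974, 0.401861)  len=0.7275
  (v31,v0,v1) [-++] → (1.6862, -0.97974, 0.401861)–(1.6862, -0.624639, 0.6372)  len=0.4260
  (v31,v1,v32) [-+-] → (1.6862, -0.624639, 0.6372)–(1.6862, -0.239605, 0.576946)  len=0.3897
  (v32,v1,v2) [-+-] → (1.6862, -0.239605, 0.576946)–(1.6862, 0, 0.53945)  len=0.2425
  (v34,v3,v4) [--+] → (1.6862, 0, -0.53945)–(1.6862, -0.624639, -0.6372)  len=0.6322
  (v34,v4,v30) [-+-] → (1.6862, -0.624639, -0.6372)–(1.6862, -1.25421, -0.219982)  len=0.7553
  (v30,v4,v0) [-++] → (1.6862, -1.25421, -0.219982)–(1.6862, -1.58614, 0)  len=0.3982

Chained into 1 loop(s):
  loop 1: 14 segments, perimeter = 7.1429
Total perimeter = 7.143


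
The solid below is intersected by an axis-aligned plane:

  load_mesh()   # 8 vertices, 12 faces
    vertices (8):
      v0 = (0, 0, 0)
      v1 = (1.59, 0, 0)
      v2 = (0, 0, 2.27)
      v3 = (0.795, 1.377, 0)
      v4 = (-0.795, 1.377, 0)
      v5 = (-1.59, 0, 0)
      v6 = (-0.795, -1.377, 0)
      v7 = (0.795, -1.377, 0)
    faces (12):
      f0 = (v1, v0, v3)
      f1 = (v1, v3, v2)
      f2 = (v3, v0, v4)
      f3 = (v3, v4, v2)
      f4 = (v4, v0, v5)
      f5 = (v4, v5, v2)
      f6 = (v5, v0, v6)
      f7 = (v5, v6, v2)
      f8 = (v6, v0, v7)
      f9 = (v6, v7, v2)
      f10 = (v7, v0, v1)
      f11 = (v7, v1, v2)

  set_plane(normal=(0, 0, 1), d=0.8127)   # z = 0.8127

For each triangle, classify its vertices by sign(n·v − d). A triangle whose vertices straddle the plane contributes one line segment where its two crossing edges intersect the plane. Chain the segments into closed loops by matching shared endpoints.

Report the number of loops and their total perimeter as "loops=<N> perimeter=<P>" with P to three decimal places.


loops=1 perimeter=6.125

Straddling triangles (6 of 12):
  (v1,v3,v2) [--+] → (0.510376, 0.88401, 0.8127)–(1.02075, 0, 0.8127)  len=1.0208
  (v3,v4,v2) [--+] → (-0.510376, 0.88401, 0.8127)–(0.510376, 0.88401, 0.8127)  len=1.0208
  (v4,v5,v2) [--+] → (-1.02075, 0, 0.8127)–(-0.510376, 0.88401, 0.8127)  len=1.0208
  (v5,v6,v2) [--+] → (-0.510376, -0.88401, 0.8127)–(-1.02075, 0, 0.8127)  len=1.0208
  (v6,v7,v2) [--+] → (0.510376, -0.88401, 0.8127)–(-0.510376, -0.88401, 0.8127)  len=1.0208
  (v7,v1,v2) [--+] → (1.02075, 0, 0.8127)–(0.510376, -0.88401, 0.8127)  len=1.0208

Chained into 1 loop(s):
  loop 1: 6 segments, perimeter = 6.1246
Total perimeter = 6.125


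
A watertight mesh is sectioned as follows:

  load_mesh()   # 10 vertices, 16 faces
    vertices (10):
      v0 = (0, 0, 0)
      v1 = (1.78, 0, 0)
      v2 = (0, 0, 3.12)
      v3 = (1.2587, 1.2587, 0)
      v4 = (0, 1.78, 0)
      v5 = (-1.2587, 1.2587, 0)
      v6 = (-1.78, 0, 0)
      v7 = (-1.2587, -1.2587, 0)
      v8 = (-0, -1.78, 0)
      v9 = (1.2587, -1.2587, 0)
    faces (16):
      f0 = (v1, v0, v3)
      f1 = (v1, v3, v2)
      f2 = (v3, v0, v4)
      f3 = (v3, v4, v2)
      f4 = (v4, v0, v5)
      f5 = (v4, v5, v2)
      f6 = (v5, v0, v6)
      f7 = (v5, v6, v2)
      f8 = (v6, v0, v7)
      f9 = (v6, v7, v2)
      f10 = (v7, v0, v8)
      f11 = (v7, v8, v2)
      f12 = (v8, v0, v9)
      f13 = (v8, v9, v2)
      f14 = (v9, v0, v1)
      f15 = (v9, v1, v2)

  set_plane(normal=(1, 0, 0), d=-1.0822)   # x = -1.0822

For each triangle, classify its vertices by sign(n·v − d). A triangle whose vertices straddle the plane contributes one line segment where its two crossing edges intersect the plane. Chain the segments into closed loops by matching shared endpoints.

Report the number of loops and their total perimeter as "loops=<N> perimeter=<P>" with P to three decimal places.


Straddling triangles (8 of 16):
  (v4,v0,v5) [++-] → (-1.0822, 1.0822, 0)–(-1.0822, 1.3318, 0)  len=0.2496
  (v4,v5,v2) [+-+] → (-1.0822, 1.3318, 0)–(-1.0822, 1.0822, 0.437499)  len=0.5037
  (v5,v0,v6) [-+-] → (-1.0822, 1.0822, 0)–(-1.0822, 0, 0)  len=1.0822
  (v5,v6,v2) [--+] → (-1.0822, 0, 1.22311)–(-1.0822, 1.0822, 0.437499)  len=1.3373
  (v6,v0,v7) [-+-] → (-1.0822, 0, 0)–(-1.0822, -1.0822, 0)  len=1.0822
  (v6,v7,v2) [--+] → (-1.0822, -1.0822, 0.437499)–(-1.0822, 0, 1.22311)  len=1.3373
  (v7,v0,v8) [-++] → (-1.0822, -1.0822, 0)–(-1.0822, -1.3318, 0)  len=0.2496
  (v7,v8,v2) [-++] → (-1.0822, -1.3318, 0)–(-1.0822, -1.0822, 0.437499)  len=0.5037

Chained into 1 loop(s):
  loop 1: 8 segments, perimeter = 6.3456
Total perimeter = 6.346

loops=1 perimeter=6.346


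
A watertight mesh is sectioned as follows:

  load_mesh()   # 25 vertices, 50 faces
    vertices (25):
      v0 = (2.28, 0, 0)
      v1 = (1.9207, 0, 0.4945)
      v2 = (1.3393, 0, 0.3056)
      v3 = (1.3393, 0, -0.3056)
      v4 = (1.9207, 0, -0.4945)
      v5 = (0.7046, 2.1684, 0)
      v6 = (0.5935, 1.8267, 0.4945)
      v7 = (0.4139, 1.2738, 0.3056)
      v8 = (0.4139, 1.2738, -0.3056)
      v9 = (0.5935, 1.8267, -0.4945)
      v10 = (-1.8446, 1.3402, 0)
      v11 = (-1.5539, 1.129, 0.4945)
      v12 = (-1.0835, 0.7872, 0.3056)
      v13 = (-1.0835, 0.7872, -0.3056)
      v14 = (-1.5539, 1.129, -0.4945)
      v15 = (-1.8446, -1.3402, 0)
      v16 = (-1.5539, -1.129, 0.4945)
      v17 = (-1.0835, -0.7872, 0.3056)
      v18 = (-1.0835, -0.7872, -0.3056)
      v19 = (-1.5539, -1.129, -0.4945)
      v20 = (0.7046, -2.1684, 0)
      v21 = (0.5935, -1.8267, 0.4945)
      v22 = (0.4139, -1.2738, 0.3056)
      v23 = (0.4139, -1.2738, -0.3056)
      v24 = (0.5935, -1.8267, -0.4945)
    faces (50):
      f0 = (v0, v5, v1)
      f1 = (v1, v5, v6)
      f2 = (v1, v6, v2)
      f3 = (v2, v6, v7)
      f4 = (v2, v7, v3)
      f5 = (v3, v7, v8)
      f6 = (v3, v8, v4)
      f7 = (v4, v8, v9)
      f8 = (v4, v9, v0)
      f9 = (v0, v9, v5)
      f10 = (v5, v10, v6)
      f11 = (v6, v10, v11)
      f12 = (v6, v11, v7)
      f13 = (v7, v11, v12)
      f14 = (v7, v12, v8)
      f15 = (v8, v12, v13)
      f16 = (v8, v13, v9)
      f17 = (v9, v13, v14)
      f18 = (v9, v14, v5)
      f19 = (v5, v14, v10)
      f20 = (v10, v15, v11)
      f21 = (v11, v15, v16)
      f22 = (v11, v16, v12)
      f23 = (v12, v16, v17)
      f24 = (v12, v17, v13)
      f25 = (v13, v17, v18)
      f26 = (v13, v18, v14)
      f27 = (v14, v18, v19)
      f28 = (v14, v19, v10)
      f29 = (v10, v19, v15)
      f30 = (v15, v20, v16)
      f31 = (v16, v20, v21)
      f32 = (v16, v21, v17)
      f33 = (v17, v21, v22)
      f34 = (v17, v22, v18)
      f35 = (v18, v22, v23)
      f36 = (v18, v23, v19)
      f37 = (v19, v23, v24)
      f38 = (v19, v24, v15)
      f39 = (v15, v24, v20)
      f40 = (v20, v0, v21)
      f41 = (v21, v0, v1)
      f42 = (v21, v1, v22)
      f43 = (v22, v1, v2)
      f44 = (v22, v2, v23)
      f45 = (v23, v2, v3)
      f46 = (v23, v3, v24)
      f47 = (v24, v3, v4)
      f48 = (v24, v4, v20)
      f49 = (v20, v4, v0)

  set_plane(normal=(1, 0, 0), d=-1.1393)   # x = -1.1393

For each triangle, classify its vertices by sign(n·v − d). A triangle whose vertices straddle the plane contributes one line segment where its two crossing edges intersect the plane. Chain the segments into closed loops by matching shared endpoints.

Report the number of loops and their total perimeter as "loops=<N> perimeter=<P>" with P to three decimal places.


loops=1 perimeter=7.503

Straddling triangles (18 of 50):
  (v5,v10,v6) [+-+] → (-1.1393, 1.56934, 0)–(-1.1393, 1.48094, 0.14305)  len=0.1682
  (v6,v10,v11) [+--] → (-1.1393, 1.48094, 0.14305)–(-1.1393, 1.26371, 0.4945)  len=0.4132
  (v6,v11,v7) [+-+] → (-1.1393, 1.26371, 0.4945)–(-1.1393, 1.15951, 0.4547)  len=0.1115
  (v7,v11,v12) [+-+] → (-1.1393, 1.15951, 0.4547)–(-1.1393, 0.827745, 0.328008)  len=0.3551
  (v9,v13,v14) [++-] → (-1.1393, 0.827745, -0.328008)–(-1.1393, 1.26371, -0.4945)  len=0.4667
  (v9,v14,v5) [+-+] → (-1.1393, 1.26371, -0.4945)–(-1.1393, 1.31981, -0.403723)  len=0.1067
  (v5,v14,v10) [+--] → (-1.1393, 1.31981, -0.403723)–(-1.1393, 1.56934, 0)  len=0.4746
  (v11,v16,v12) [--+] → (-1.1393, 0.559896, 0.328008)–(-1.1393, 0.827745, 0.328008)  len=0.2678
  (v12,v16,v17) [+-+] → (-1.1393, 0.559896, 0.328008)–(-1.1393, -0.827745, 0.328008)  len=1.3876
  (v13,v18,v14) [++-] → (-1.1393, -0.559896, -0.328008)–(-1.1393, 0.827745, -0.328008)  len=1.3876
  (v14,v18,v19) [-+-] → (-1.1393, -0.559896, -0.328008)–(-1.1393, -0.827745, -0.328008)  len=0.2678
  (v15,v20,v16) [-+-] → (-1.1393, -1.56934, 0)–(-1.1393, -1.31981, 0.403723)  len=0.4746
  (v16,v20,v21) [-++] → (-1.1393, -1.31981, 0.403723)–(-1.1393, -1.26371, 0.4945)  len=0.1067
  (v16,v21,v17) [-++] → (-1.1393, -1.26371, 0.4945)–(-1.1393, -0.827745, 0.328008)  len=0.4667
  (v18,v23,v19) [++-] → (-1.1393, -1.15951, -0.4547)–(-1.1393, -0.827745, -0.328008)  len=0.3551
  (v19,v23,v24) [-++] → (-1.1393, -1.15951, -0.4547)–(-1.1393, -1.26371, -0.4945)  len=0.1115
  (v19,v24,v15) [-+-] → (-1.1393, -1.26371, -0.4945)–(-1.1393, -1.48094, -0.14305)  len=0.4132
  (v15,v24,v20) [-++] → (-1.1393, -1.48094, -0.14305)–(-1.1393, -1.56934, 0)  len=0.1682

Chained into 1 loop(s):
  loop 1: 18 segments, perimeter = 7.5030
Total perimeter = 7.503


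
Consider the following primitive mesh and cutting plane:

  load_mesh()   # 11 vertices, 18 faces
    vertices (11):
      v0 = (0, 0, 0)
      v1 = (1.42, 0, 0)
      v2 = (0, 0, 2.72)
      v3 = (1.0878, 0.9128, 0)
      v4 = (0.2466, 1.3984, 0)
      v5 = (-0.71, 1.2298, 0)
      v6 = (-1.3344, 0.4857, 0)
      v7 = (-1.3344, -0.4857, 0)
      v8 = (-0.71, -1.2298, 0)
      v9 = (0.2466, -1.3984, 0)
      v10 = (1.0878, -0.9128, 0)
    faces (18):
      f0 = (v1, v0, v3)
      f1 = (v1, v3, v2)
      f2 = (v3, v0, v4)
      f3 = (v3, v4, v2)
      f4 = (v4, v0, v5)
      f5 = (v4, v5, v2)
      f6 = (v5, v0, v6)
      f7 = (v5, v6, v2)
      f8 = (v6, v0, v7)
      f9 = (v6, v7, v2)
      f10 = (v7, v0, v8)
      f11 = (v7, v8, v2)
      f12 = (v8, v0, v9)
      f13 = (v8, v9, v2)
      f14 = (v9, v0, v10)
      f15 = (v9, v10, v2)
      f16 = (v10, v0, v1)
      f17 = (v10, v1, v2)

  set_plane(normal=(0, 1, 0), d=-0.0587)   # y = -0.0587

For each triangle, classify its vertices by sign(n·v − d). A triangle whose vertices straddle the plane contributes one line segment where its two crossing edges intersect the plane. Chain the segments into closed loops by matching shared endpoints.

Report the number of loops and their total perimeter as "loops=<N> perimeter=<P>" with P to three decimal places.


loops=1 perimeter=8.636

Straddling triangles (10 of 18):
  (v6,v0,v7) [++-] → (-0.161271, -0.0587, 0)–(-1.3344, -0.0587, 0)  len=1.1731
  (v6,v7,v2) [+-+] → (-1.3344, -0.0587, 0)–(-0.161271, -0.0587, 2.39127)  len=2.6635
  (v7,v0,v8) [-+-] → (-0.161271, -0.0587, 0)–(-0.0338893, -0.0587, 0)  len=0.1274
  (v7,v8,v2) [--+] → (-0.0338893, -0.0587, 2.59017)–(-0.161271, -0.0587, 2.39127)  len=0.2362
  (v8,v0,v9) [-+-] → (-0.0338893, -0.0587, 0)–(0.0103514, -0.0587, 0)  len=0.0442
  (v8,v9,v2) [--+] → (0.0103514, -0.0587, 2.60582)–(-0.0338893, -0.0587, 2.59017)  len=0.0469
  (v9,v0,v10) [-+-] → (0.0103514, -0.0587, 0)–(0.0699538, -0.0587, 0)  len=0.0596
  (v9,v10,v2) [--+] → (0.0699538, -0.0587, 2.54508)–(0.0103514, -0.0587, 2.60582)  len=0.0851
  (v10,v0,v1) [-++] → (0.0699538, -0.0587, 0)–(1.39864, -0.0587, 0)  len=1.3287
  (v10,v1,v2) [-++] → (1.39864, -0.0587, 0)–(0.0699538, -0.0587, 2.54508)  len=2.8710

Chained into 1 loop(s):
  loop 1: 10 segments, perimeter = 8.6358
Total perimeter = 8.636
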